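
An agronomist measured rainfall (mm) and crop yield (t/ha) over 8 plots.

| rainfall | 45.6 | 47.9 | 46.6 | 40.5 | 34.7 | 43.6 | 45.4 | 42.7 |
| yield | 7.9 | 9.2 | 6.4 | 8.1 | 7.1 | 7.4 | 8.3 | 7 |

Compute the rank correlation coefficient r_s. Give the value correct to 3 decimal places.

Rank rainfall: 6, 8, 7, 2, 1, 4, 5, 3
Rank yield: 5, 8, 1, 6, 3, 4, 7, 2
d = rank(rainfall) − rank(yield): 1, 0, 6, -4, -2, 0, -2, 1; Σd² = 62
ρ = 1 − 6Σd² / [n(n²−1)] = 1 − 6×62 / (8×63) = 1 − 372/504 ≈ 0.262

0.262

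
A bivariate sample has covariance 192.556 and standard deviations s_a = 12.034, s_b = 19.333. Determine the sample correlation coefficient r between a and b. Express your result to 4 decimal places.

r = Cov(a,b) / (s_a · s_b) = 192.556 / (12.034 × 19.333)
  = 192.556 / 232.6533 ≈ 0.8277

0.8277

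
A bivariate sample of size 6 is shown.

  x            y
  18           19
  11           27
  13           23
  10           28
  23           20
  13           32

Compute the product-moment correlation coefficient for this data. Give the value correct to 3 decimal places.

n = 6, Σx = 88, Σy = 149, Σx² = 1412, Σy² = 3827, Σxy = 2094
nΣxy − ΣxΣy = 12564 − 13112 = -548
nΣx² − (Σx)² = 8472 − 7744 = 728; nΣy² − (Σy)² = 22962 − 22201 = 761
r = -548 / √(728 × 761) = -548 / 744.3171 ≈ -0.736

-0.736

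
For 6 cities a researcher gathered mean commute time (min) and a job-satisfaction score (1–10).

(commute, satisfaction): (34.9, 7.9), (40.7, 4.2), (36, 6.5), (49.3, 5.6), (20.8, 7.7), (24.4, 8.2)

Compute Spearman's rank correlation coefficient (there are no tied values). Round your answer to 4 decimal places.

-0.7714

Rank commute: 3, 5, 4, 6, 1, 2
Rank satisfaction: 5, 1, 3, 2, 4, 6
d = rank(commute) − rank(satisfaction): -2, 4, 1, 4, -3, -4; Σd² = 62
ρ = 1 − 6Σd² / [n(n²−1)] = 1 − 6×62 / (6×35) = 1 − 372/210 ≈ -0.7714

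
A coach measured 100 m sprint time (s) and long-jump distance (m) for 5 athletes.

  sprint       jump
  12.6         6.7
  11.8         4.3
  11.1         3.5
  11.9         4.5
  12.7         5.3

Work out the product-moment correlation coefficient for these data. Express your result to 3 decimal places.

n = 5, Σx = 60.1, Σy = 24.3, Σx² = 724.11, Σy² = 123.97, Σxy = 294.87
nΣxy − ΣxΣy = 1474.35 − 1460.43 = 13.92
nΣx² − (Σx)² = 3620.55 − 3612.01 = 8.54; nΣy² − (Σy)² = 619.85 − 590.49 = 29.36
r = 13.92 / √(8.54 × 29.36) = 13.92 / 15.8346 ≈ 0.879

0.879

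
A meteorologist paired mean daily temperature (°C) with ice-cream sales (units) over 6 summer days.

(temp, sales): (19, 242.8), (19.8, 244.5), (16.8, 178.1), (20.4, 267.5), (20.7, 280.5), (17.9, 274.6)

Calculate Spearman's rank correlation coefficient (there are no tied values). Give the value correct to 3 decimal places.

0.657

Rank temp: 3, 4, 1, 5, 6, 2
Rank sales: 2, 3, 1, 4, 6, 5
d = rank(temp) − rank(sales): 1, 1, 0, 1, 0, -3; Σd² = 12
ρ = 1 − 6Σd² / [n(n²−1)] = 1 − 6×12 / (6×35) = 1 − 72/210 ≈ 0.657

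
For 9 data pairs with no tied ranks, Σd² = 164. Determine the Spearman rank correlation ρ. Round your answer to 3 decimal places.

-0.367

ρ = 1 − 6Σd² / [n(n²−1)] = 1 − 6×164 / (9×80)
  = 1 − 984/720 = 1 − 1.3667 ≈ -0.367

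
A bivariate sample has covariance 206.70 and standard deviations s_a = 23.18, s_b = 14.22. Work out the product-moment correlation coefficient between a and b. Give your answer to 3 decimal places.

0.627

r = Cov(a,b) / (s_a · s_b) = 206.70 / (23.18 × 14.22)
  = 206.70 / 329.6196 ≈ 0.627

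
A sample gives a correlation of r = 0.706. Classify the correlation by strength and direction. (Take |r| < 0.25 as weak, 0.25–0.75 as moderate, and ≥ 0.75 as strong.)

moderate positive

r = 0.706 > 0 so the relationship is positive.
|r| = 0.706, which falls in the moderate range.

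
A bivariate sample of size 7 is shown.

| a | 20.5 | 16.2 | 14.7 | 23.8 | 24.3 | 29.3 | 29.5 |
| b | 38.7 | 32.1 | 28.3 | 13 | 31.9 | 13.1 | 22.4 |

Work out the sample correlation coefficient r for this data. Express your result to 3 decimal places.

-0.580

n = 7, Σa = 158.3, Σb = 179.5, Σa² = 3784.45, Σb² = 5188.97, Σab = 3858.58
nΣab − ΣaΣb = 27010.06 − 28414.85 = -1404.79
nΣa² − (Σa)² = 26491.15 − 25058.89 = 1432.26; nΣb² − (Σb)² = 36322.79 − 32220.25 = 4102.54
r = -1404.79 / √(1432.26 × 4102.54) = -1404.79 / 2424.0264 ≈ -0.580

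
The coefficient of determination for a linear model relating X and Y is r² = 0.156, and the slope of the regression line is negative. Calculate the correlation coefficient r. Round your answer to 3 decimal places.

-0.395

|r| = √0.156 = 0.395
The association is negative, so r = −0.395.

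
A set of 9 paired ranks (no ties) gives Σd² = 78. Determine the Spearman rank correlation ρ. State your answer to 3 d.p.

ρ = 1 − 6Σd² / [n(n²−1)] = 1 − 6×78 / (9×80)
  = 1 − 468/720 = 1 − 0.6500 ≈ 0.350

0.350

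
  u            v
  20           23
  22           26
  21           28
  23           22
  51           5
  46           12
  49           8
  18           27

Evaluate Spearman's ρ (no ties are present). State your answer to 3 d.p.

Rank u: 2, 4, 3, 5, 8, 6, 7, 1
Rank v: 5, 6, 8, 4, 1, 3, 2, 7
d = rank(u) − rank(v): -3, -2, -5, 1, 7, 3, 5, -6; Σd² = 158
ρ = 1 − 6Σd² / [n(n²−1)] = 1 − 6×158 / (8×63) = 1 − 948/504 ≈ -0.881

-0.881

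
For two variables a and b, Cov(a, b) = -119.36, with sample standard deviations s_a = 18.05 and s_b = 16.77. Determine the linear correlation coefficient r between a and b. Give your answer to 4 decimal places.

-0.3943

r = Cov(a,b) / (s_a · s_b) = -119.36 / (18.05 × 16.77)
  = -119.36 / 302.6985 ≈ -0.3943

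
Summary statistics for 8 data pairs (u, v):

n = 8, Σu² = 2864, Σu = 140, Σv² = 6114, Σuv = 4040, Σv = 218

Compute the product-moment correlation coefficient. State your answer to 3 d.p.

r = (nΣuv − ΣuΣv) / √[(nΣu² − (Σu)²)(nΣv² − (Σv)²)]
Numerator: 8×4040 − 140×218 = 1800
Denominator: √[(22912 − 19600)(48912 − 47524)] = √[3312 × 1388] = 2144.0746
r = 1800 / 2144.0746 ≈ 0.840

0.840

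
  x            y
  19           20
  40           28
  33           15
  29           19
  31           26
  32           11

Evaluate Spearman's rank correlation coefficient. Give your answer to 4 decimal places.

Rank x: 1, 6, 5, 2, 3, 4
Rank y: 4, 6, 2, 3, 5, 1
d = rank(x) − rank(y): -3, 0, 3, -1, -2, 3; Σd² = 32
ρ = 1 − 6Σd² / [n(n²−1)] = 1 − 6×32 / (6×35) = 1 − 192/210 ≈ 0.0857

0.0857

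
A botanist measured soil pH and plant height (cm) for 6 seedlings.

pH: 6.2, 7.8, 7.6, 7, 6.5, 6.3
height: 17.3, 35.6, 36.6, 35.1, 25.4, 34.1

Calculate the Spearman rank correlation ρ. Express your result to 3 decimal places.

Rank pH: 1, 6, 5, 4, 3, 2
Rank height: 1, 5, 6, 4, 2, 3
d = rank(pH) − rank(height): 0, 1, -1, 0, 1, -1; Σd² = 4
ρ = 1 − 6Σd² / [n(n²−1)] = 1 − 6×4 / (6×35) = 1 − 24/210 ≈ 0.886

0.886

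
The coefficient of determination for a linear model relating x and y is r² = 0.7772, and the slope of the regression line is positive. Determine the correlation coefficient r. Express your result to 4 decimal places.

0.8816

|r| = √0.7772 = 0.8816
The association is positive, so r = 0.8816.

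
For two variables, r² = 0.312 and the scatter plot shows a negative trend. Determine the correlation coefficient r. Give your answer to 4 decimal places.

|r| = √0.312 = 0.5586
The association is negative, so r = −0.5586.

-0.5586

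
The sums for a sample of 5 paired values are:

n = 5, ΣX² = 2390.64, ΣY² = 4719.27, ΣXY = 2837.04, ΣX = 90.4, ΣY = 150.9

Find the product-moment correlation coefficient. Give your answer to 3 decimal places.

r = (nΣXY − ΣXΣY) / √[(nΣX² − (ΣX)²)(nΣY² − (ΣY)²)]
Numerator: 5×2837.04 − 90.4×150.9 = 543.84
Denominator: √[(11953.2 − 8172.16)(23596.35 − 22770.81)] = √[3781.04 × 825.54] = 1766.7484
r = 543.84 / 1766.7484 ≈ 0.308

0.308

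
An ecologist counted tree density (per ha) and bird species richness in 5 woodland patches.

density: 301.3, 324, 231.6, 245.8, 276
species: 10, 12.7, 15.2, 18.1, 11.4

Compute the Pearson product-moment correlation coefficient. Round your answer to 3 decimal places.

-0.695

n = 5, Σx = 1378.7, Σy = 67.4, Σx² = 385989.89, Σy² = 949.9, Σxy = 18243.5
nΣxy − ΣxΣy = 91217.5 − 92924.38 = -1706.88
nΣx² − (Σx)² = 1929949.45 − 1900813.69 = 29135.76; nΣy² − (Σy)² = 4749.5 − 4542.76 = 206.74
r = -1706.88 / √(29135.76 × 206.74) = -1706.88 / 2454.2875 ≈ -0.695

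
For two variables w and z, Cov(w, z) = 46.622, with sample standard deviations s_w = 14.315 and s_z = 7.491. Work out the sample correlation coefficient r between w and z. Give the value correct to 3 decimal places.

0.435

r = Cov(w,z) / (s_w · s_z) = 46.622 / (14.315 × 7.491)
  = 46.622 / 107.2337 ≈ 0.435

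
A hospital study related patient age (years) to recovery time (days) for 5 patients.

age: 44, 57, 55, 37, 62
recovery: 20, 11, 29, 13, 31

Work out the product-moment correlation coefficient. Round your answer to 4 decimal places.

0.5422

n = 5, Σx = 255, Σy = 104, Σx² = 13423, Σy² = 2492, Σxy = 5505
nΣxy − ΣxΣy = 27525 − 26520 = 1005
nΣx² − (Σx)² = 67115 − 65025 = 2090; nΣy² − (Σy)² = 12460 − 10816 = 1644
r = 1005 / √(2090 × 1644) = 1005 / 1853.6343 ≈ 0.5422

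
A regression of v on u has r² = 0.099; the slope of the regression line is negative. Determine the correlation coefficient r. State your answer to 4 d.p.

|r| = √0.099 = 0.3146
The association is negative, so r = −0.3146.

-0.3146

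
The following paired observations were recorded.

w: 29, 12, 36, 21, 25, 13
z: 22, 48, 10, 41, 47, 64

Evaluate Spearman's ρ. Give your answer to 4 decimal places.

-0.8857

Rank w: 5, 1, 6, 3, 4, 2
Rank z: 2, 5, 1, 3, 4, 6
d = rank(w) − rank(z): 3, -4, 5, 0, 0, -4; Σd² = 66
ρ = 1 − 6Σd² / [n(n²−1)] = 1 − 6×66 / (6×35) = 1 − 396/210 ≈ -0.8857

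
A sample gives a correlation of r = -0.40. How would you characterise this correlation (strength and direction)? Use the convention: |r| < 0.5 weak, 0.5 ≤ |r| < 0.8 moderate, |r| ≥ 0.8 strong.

r = -0.40 < 0 so the relationship is negative.
|r| = 0.40, which falls in the weak range.

weak negative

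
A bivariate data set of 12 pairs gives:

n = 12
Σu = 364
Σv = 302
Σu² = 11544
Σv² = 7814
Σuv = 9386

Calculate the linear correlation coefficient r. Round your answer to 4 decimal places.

0.6876

r = (nΣuv − ΣuΣv) / √[(nΣu² − (Σu)²)(nΣv² − (Σv)²)]
Numerator: 12×9386 − 364×302 = 2704
Denominator: √[(138528 − 132496)(93768 − 91204)] = √[6032 × 2564] = 3932.6897
r = 2704 / 3932.6897 ≈ 0.6876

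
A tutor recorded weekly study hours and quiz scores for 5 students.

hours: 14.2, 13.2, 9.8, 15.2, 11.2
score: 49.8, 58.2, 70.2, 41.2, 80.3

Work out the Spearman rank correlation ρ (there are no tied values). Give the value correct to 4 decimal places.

Rank hours: 4, 3, 1, 5, 2
Rank score: 2, 3, 4, 1, 5
d = rank(hours) − rank(score): 2, 0, -3, 4, -3; Σd² = 38
ρ = 1 − 6Σd² / [n(n²−1)] = 1 − 6×38 / (5×24) = 1 − 228/120 ≈ -0.9000

-0.9000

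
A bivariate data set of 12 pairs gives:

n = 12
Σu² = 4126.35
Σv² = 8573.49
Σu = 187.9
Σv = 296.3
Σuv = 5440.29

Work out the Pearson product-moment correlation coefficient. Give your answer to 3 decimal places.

0.656

r = (nΣuv − ΣuΣv) / √[(nΣu² − (Σu)²)(nΣv² − (Σv)²)]
Numerator: 12×5440.29 − 187.9×296.3 = 9608.71
Denominator: √[(49516.2 − 35306.41)(102881.88 − 87793.69)] = √[14209.79 × 15088.19] = 14642.4046
r = 9608.71 / 14642.4046 ≈ 0.656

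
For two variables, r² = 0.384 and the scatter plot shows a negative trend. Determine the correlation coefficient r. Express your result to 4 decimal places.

|r| = √0.384 = 0.6197
The association is negative, so r = −0.6197.

-0.6197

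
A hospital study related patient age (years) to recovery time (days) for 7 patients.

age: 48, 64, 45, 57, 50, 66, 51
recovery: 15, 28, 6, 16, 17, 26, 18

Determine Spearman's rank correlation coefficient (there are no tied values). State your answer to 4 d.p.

0.8571

Rank age: 2, 6, 1, 5, 3, 7, 4
Rank recovery: 2, 7, 1, 3, 4, 6, 5
d = rank(age) − rank(recovery): 0, -1, 0, 2, -1, 1, -1; Σd² = 8
ρ = 1 − 6Σd² / [n(n²−1)] = 1 − 6×8 / (7×48) = 1 − 48/336 ≈ 0.8571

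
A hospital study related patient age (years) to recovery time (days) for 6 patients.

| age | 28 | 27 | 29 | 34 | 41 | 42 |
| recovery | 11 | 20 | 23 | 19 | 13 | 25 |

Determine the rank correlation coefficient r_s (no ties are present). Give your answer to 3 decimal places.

0.314

Rank age: 2, 1, 3, 4, 5, 6
Rank recovery: 1, 4, 5, 3, 2, 6
d = rank(age) − rank(recovery): 1, -3, -2, 1, 3, 0; Σd² = 24
ρ = 1 − 6Σd² / [n(n²−1)] = 1 − 6×24 / (6×35) = 1 − 144/210 ≈ 0.314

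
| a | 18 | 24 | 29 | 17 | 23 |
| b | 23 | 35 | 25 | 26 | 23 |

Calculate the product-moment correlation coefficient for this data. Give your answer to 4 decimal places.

n = 5, Σa = 111, Σb = 132, Σa² = 2559, Σb² = 3584, Σab = 2950
nΣab − ΣaΣb = 14750 − 14652 = 98
nΣa² − (Σa)² = 12795 − 12321 = 474; nΣb² − (Σb)² = 17920 − 17424 = 496
r = 98 / √(474 × 496) = 98 / 484.8752 ≈ 0.2021

0.2021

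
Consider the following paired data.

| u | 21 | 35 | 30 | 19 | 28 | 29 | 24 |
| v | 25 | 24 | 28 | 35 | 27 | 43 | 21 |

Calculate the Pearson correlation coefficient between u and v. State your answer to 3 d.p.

n = 7, Σu = 186, Σv = 203, Σu² = 5128, Σv² = 6229, Σuv = 5377
nΣuv − ΣuΣv = 37639 − 37758 = -119
nΣu² − (Σu)² = 35896 − 34596 = 1300; nΣv² − (Σv)² = 43603 − 41209 = 2394
r = -119 / √(1300 × 2394) = -119 / 1764.1429 ≈ -0.067

-0.067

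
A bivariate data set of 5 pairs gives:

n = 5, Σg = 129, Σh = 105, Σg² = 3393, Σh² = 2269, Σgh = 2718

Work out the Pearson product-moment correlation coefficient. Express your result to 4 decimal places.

0.1398

r = (nΣgh − ΣgΣh) / √[(nΣg² − (Σg)²)(nΣh² − (Σh)²)]
Numerator: 5×2718 − 129×105 = 45
Denominator: √[(16965 − 16641)(11345 − 11025)] = √[324 × 320] = 321.9938
r = 45 / 321.9938 ≈ 0.1398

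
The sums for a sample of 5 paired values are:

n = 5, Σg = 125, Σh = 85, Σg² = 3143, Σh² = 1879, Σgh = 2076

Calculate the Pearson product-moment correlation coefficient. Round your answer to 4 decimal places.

r = (nΣgh − ΣgΣh) / √[(nΣg² − (Σg)²)(nΣh² − (Σh)²)]
Numerator: 5×2076 − 125×85 = -245
Denominator: √[(15715 − 15625)(9395 − 7225)] = √[90 × 2170] = 441.9276
r = -245 / 441.9276 ≈ -0.5544

-0.5544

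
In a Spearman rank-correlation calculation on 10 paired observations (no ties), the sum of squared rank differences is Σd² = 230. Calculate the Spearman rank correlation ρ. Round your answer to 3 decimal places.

-0.394

ρ = 1 − 6Σd² / [n(n²−1)] = 1 − 6×230 / (10×99)
  = 1 − 1380/990 = 1 − 1.3939 ≈ -0.394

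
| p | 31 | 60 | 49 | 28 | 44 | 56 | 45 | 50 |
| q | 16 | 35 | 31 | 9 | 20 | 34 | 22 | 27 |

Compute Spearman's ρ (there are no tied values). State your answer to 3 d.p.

0.976

Rank p: 2, 8, 5, 1, 3, 7, 4, 6
Rank q: 2, 8, 6, 1, 3, 7, 4, 5
d = rank(p) − rank(q): 0, 0, -1, 0, 0, 0, 0, 1; Σd² = 2
ρ = 1 − 6Σd² / [n(n²−1)] = 1 − 6×2 / (8×63) = 1 − 12/504 ≈ 0.976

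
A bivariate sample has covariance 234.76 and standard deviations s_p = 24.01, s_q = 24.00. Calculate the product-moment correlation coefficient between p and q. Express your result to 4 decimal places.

r = Cov(p,q) / (s_p · s_q) = 234.76 / (24.01 × 24.00)
  = 234.76 / 576.2400 ≈ 0.4074

0.4074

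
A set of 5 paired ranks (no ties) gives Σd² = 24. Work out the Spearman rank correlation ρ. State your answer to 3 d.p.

ρ = 1 − 6Σd² / [n(n²−1)] = 1 − 6×24 / (5×24)
  = 1 − 144/120 = 1 − 1.2000 ≈ -0.200

-0.200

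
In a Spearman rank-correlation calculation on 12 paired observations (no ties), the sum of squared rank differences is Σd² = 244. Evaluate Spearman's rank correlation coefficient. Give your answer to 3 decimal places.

0.147

ρ = 1 − 6Σd² / [n(n²−1)] = 1 − 6×244 / (12×143)
  = 1 − 1464/1716 = 1 − 0.8531 ≈ 0.147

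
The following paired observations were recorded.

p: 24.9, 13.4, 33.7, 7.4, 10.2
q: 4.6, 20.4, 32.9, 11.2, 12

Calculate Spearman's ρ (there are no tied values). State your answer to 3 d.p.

0.400

Rank p: 4, 3, 5, 1, 2
Rank q: 1, 4, 5, 2, 3
d = rank(p) − rank(q): 3, -1, 0, -1, -1; Σd² = 12
ρ = 1 − 6Σd² / [n(n²−1)] = 1 − 6×12 / (5×24) = 1 − 72/120 ≈ 0.400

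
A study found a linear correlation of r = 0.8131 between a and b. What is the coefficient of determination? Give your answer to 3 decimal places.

0.661

r² = (0.8131)² = 0.661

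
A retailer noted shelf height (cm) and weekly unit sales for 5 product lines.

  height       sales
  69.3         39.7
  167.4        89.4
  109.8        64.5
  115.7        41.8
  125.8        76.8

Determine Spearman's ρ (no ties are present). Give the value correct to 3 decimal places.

Rank height: 1, 5, 2, 3, 4
Rank sales: 1, 5, 3, 2, 4
d = rank(height) − rank(sales): 0, 0, -1, 1, 0; Σd² = 2
ρ = 1 − 6Σd² / [n(n²−1)] = 1 − 6×2 / (5×24) = 1 − 12/120 ≈ 0.900

0.900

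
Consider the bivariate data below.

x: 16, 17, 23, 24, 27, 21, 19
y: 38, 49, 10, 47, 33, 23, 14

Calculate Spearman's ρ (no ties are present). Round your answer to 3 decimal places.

Rank x: 1, 2, 5, 6, 7, 4, 3
Rank y: 5, 7, 1, 6, 4, 3, 2
d = rank(x) − rank(y): -4, -5, 4, 0, 3, 1, 1; Σd² = 68
ρ = 1 − 6Σd² / [n(n²−1)] = 1 − 6×68 / (7×48) = 1 − 408/336 ≈ -0.214

-0.214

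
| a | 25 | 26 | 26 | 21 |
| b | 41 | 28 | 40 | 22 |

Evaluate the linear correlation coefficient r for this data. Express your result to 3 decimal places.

0.686

n = 4, Σa = 98, Σb = 131, Σa² = 2418, Σb² = 4549, Σab = 3255
nΣab − ΣaΣb = 13020 − 12838 = 182
nΣa² − (Σa)² = 9672 − 9604 = 68; nΣb² − (Σb)² = 18196 − 17161 = 1035
r = 182 / √(68 × 1035) = 182 / 265.2923 ≈ 0.686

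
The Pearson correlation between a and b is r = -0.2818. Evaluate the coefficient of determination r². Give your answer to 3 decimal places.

r² = (-0.2818)² = 0.079

0.079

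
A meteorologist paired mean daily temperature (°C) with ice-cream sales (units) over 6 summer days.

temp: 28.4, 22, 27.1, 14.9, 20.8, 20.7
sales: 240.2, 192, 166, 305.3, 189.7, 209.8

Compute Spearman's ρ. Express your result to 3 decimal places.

Rank temp: 6, 4, 5, 1, 3, 2
Rank sales: 5, 3, 1, 6, 2, 4
d = rank(temp) − rank(sales): 1, 1, 4, -5, 1, -2; Σd² = 48
ρ = 1 − 6Σd² / [n(n²−1)] = 1 − 6×48 / (6×35) = 1 − 288/210 ≈ -0.371

-0.371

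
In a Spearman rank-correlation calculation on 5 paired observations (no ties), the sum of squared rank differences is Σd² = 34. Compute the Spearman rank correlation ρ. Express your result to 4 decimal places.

ρ = 1 − 6Σd² / [n(n²−1)] = 1 − 6×34 / (5×24)
  = 1 − 204/120 = 1 − 1.70000 ≈ -0.7000

-0.7000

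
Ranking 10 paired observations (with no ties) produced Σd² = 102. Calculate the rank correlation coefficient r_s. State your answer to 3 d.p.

0.382

ρ = 1 − 6Σd² / [n(n²−1)] = 1 − 6×102 / (10×99)
  = 1 − 612/990 = 1 − 0.6182 ≈ 0.382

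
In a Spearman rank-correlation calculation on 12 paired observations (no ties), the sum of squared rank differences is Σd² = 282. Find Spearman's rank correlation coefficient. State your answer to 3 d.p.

0.014

ρ = 1 − 6Σd² / [n(n²−1)] = 1 − 6×282 / (12×143)
  = 1 − 1692/1716 = 1 − 0.9860 ≈ 0.014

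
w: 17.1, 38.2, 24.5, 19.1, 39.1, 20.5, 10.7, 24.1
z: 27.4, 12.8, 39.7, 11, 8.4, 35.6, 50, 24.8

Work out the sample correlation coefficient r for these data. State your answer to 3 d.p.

-0.707

n = 8, Σw = 193.3, Σz = 209.7, Σw² = 5361.07, Σz² = 7064.65, Σwz = 4331.17
nΣwz − ΣwΣz = 34649.36 − 40535.01 = -5885.65
nΣw² − (Σw)² = 42888.56 − 37364.89 = 5523.67; nΣz² − (Σz)² = 56517.2 − 43974.09 = 12543.11
r = -5885.65 / √(5523.67 × 12543.11) = -5885.65 / 8323.7011 ≈ -0.707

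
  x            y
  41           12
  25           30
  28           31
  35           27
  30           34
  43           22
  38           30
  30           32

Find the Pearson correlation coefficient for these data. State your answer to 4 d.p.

n = 8, Σx = 270, Σy = 218, Σx² = 9408, Σy² = 6298, Σxy = 7121
nΣxy − ΣxΣy = 56968 − 58860 = -1892
nΣx² − (Σx)² = 75264 − 72900 = 2364; nΣy² − (Σy)² = 50384 − 47524 = 2860
r = -1892 / √(2364 × 2860) = -1892 / 2600.2000 ≈ -0.7276

-0.7276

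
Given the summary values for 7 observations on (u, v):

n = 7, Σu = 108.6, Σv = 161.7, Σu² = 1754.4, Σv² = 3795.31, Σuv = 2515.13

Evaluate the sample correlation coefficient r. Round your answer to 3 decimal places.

0.100

r = (nΣuv − ΣuΣv) / √[(nΣu² − (Σu)²)(nΣv² − (Σv)²)]
Numerator: 7×2515.13 − 108.6×161.7 = 45.29
Denominator: √[(12280.8 − 11793.96)(26567.17 − 26146.89)] = √[486.84 × 420.28] = 452.3374
r = 45.29 / 452.3374 ≈ 0.100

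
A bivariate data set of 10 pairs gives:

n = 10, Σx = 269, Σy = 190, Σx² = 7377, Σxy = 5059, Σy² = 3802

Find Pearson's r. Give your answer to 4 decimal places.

-0.3162

r = (nΣxy − ΣxΣy) / √[(nΣx² − (Σx)²)(nΣy² − (Σy)²)]
Numerator: 10×5059 − 269×190 = -520
Denominator: √[(73770 − 72361)(38020 − 36100)] = √[1409 × 1920] = 1644.7735
r = -520 / 1644.7735 ≈ -0.3162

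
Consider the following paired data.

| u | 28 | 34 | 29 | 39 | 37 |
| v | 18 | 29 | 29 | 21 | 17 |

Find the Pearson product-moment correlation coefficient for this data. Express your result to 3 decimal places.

-0.253

n = 5, Σu = 167, Σv = 114, Σu² = 5671, Σv² = 2736, Σuv = 3779
nΣuv − ΣuΣv = 18895 − 19038 = -143
nΣu² − (Σu)² = 28355 − 27889 = 466; nΣv² − (Σv)² = 13680 − 12996 = 684
r = -143 / √(466 × 684) = -143 / 564.5742 ≈ -0.253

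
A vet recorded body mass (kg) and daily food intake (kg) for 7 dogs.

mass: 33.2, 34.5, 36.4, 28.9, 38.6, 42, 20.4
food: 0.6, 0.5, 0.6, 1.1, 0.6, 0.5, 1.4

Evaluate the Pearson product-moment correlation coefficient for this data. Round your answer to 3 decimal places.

n = 7, Σx = 234, Σy = 5.3, Σx² = 8122.78, Σy² = 4.75, Σxy = 163.52
nΣxy − ΣxΣy = 1144.64 − 1240.2 = -95.56
nΣx² − (Σx)² = 56859.46 − 54756 = 2103.46; nΣy² − (Σy)² = 33.25 − 28.09 = 5.16
r = -95.56 / √(2103.46 × 5.16) = -95.56 / 104.1818 ≈ -0.917

-0.917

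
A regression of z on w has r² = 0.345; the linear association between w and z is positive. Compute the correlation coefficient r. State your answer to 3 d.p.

0.587

|r| = √0.345 = 0.587
The association is positive, so r = 0.587.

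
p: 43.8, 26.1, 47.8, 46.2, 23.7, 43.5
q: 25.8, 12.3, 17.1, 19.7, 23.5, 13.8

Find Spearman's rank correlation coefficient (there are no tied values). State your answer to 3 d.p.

0.086

Rank p: 4, 2, 6, 5, 1, 3
Rank q: 6, 1, 3, 4, 5, 2
d = rank(p) − rank(q): -2, 1, 3, 1, -4, 1; Σd² = 32
ρ = 1 − 6Σd² / [n(n²−1)] = 1 − 6×32 / (6×35) = 1 − 192/210 ≈ 0.086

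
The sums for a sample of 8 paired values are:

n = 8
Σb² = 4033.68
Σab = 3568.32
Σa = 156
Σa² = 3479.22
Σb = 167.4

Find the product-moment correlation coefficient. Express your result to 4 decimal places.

r = (nΣab − ΣaΣb) / √[(nΣa² − (Σa)²)(nΣb² − (Σb)²)]
Numerator: 8×3568.32 − 156×167.4 = 2432.16
Denominator: √[(27833.76 − 24336)(32269.44 − 28022.76)] = √[3497.76 × 4246.68] = 3854.0715
r = 2432.16 / 3854.0715 ≈ 0.6311

0.6311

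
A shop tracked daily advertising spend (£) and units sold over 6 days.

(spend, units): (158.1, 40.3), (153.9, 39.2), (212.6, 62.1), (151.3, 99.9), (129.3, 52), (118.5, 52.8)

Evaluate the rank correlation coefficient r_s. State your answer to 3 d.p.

Rank spend: 5, 4, 6, 3, 2, 1
Rank units: 2, 1, 5, 6, 3, 4
d = rank(spend) − rank(units): 3, 3, 1, -3, -1, -3; Σd² = 38
ρ = 1 − 6Σd² / [n(n²−1)] = 1 − 6×38 / (6×35) = 1 − 228/210 ≈ -0.086

-0.086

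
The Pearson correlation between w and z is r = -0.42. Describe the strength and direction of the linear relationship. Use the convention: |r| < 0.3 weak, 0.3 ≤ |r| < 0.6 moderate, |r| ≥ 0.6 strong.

moderate negative

r = -0.42 < 0 so the relationship is negative.
|r| = 0.42, which falls in the moderate range.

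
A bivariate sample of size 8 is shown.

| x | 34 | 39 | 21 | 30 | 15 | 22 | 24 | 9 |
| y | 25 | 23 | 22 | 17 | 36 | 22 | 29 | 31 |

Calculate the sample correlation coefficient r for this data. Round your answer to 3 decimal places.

-0.607

n = 8, Σx = 194, Σy = 205, Σx² = 5384, Σy² = 5509, Σxy = 4718
nΣxy − ΣxΣy = 37744 − 39770 = -2026
nΣx² − (Σx)² = 43072 − 37636 = 5436; nΣy² − (Σy)² = 44072 − 42025 = 2047
r = -2026 / √(5436 × 2047) = -2026 / 3335.7896 ≈ -0.607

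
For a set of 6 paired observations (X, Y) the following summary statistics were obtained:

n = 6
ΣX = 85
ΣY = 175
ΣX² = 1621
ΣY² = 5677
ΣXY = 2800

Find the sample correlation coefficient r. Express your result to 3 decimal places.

r = (nΣXY − ΣXΣY) / √[(nΣX² − (ΣX)²)(nΣY² − (ΣY)²)]
Numerator: 6×2800 − 85×175 = 1925
Denominator: √[(9726 − 7225)(34062 − 30625)] = √[2501 × 3437] = 2931.8828
r = 1925 / 2931.8828 ≈ 0.657

0.657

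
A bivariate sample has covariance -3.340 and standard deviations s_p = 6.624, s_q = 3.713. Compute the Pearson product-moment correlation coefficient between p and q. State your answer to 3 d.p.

-0.136

r = Cov(p,q) / (s_p · s_q) = -3.340 / (6.624 × 3.713)
  = -3.340 / 24.5949 ≈ -0.136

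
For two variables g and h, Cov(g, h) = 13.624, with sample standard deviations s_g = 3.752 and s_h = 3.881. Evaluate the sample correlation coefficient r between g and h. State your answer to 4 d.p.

0.9356

r = Cov(g,h) / (s_g · s_h) = 13.624 / (3.752 × 3.881)
  = 13.624 / 14.5615 ≈ 0.9356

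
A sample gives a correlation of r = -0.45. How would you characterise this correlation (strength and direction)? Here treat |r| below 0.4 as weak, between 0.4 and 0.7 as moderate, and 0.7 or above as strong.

r = -0.45 < 0 so the relationship is negative.
|r| = 0.45, which falls in the moderate range.

moderate negative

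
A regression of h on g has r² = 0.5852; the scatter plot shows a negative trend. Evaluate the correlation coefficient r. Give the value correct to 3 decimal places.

|r| = √0.5852 = 0.765
The association is negative, so r = −0.765.

-0.765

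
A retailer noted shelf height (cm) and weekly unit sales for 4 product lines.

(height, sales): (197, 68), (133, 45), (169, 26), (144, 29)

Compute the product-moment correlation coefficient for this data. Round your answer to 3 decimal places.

0.575

n = 4, Σx = 643, Σy = 168, Σx² = 105795, Σy² = 8166, Σxy = 27951
nΣxy − ΣxΣy = 111804 − 108024 = 3780
nΣx² − (Σx)² = 423180 − 413449 = 9731; nΣy² − (Σy)² = 32664 − 28224 = 4440
r = 3780 / √(9731 × 4440) = 3780 / 6573.0997 ≈ 0.575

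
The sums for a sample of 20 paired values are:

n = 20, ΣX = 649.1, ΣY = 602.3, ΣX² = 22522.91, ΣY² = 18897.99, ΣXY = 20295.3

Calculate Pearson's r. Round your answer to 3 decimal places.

0.711

r = (nΣXY − ΣXΣY) / √[(nΣX² − (ΣX)²)(nΣY² − (ΣY)²)]
Numerator: 20×20295.3 − 649.1×602.3 = 14953.07
Denominator: √[(450458.2 − 421330.81)(377959.8 − 362765.29)] = √[29127.39 × 15194.51] = 21037.5003
r = 14953.07 / 21037.5003 ≈ 0.711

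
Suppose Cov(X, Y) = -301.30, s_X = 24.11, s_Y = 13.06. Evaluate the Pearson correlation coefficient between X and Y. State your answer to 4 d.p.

-0.9569

r = Cov(X,Y) / (s_X · s_Y) = -301.30 / (24.11 × 13.06)
  = -301.30 / 314.8766 ≈ -0.9569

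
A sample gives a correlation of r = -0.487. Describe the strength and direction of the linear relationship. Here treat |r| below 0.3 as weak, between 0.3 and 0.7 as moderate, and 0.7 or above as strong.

moderate negative

r = -0.487 < 0 so the relationship is negative.
|r| = 0.487, which falls in the moderate range.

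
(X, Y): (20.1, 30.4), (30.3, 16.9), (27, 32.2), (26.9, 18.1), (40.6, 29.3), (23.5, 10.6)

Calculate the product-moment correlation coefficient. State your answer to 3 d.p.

n = 6, ΣX = 168.4, ΣY = 137.5, ΣX² = 4975.32, ΣY² = 3545.07, ΣXY = 3918.08
nΣXY − ΣXΣY = 23508.48 − 23155 = 353.48
nΣX² − (ΣX)² = 29851.92 − 28358.56 = 1493.36; nΣY² − (ΣY)² = 21270.42 − 18906.25 = 2364.17
r = 353.48 / √(1493.36 × 2364.17) = 353.48 / 1878.9776 ≈ 0.188

0.188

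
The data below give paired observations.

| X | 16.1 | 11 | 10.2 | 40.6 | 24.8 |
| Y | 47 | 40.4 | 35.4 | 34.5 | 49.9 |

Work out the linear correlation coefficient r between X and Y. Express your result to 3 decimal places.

-0.160

n = 5, ΣX = 102.7, ΣY = 207.2, ΣX² = 2747.65, ΣY² = 8774.58, ΣXY = 4200.4
nΣXY − ΣXΣY = 21002 − 21279.44 = -277.44
nΣX² − (ΣX)² = 13738.25 − 10547.29 = 3190.96; nΣY² − (ΣY)² = 43872.9 − 42931.84 = 941.06
r = -277.44 / √(3190.96 × 941.06) = -277.44 / 1732.8834 ≈ -0.160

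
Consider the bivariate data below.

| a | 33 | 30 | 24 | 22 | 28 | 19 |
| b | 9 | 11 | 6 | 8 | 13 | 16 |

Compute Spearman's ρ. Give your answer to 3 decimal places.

-0.143

Rank a: 6, 5, 3, 2, 4, 1
Rank b: 3, 4, 1, 2, 5, 6
d = rank(a) − rank(b): 3, 1, 2, 0, -1, -5; Σd² = 40
ρ = 1 − 6Σd² / [n(n²−1)] = 1 − 6×40 / (6×35) = 1 − 240/210 ≈ -0.143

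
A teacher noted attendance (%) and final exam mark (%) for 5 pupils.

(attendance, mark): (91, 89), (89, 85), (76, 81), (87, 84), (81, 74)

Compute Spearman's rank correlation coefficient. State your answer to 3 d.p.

Rank attendance: 5, 4, 1, 3, 2
Rank mark: 5, 4, 2, 3, 1
d = rank(attendance) − rank(mark): 0, 0, -1, 0, 1; Σd² = 2
ρ = 1 − 6Σd² / [n(n²−1)] = 1 − 6×2 / (5×24) = 1 − 12/120 ≈ 0.900

0.900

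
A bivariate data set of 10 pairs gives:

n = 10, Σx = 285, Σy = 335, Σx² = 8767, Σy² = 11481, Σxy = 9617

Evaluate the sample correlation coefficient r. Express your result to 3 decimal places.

0.170

r = (nΣxy − ΣxΣy) / √[(nΣx² − (Σx)²)(nΣy² − (Σy)²)]
Numerator: 10×9617 − 285×335 = 695
Denominator: √[(87670 − 81225)(114810 − 112225)] = √[6445 × 2585] = 4081.7061
r = 695 / 4081.7061 ≈ 0.170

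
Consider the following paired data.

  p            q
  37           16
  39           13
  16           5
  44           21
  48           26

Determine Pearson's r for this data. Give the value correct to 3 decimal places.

n = 5, Σp = 184, Σq = 81, Σp² = 7386, Σq² = 1567, Σpq = 3351
nΣpq − ΣpΣq = 16755 − 14904 = 1851
nΣp² − (Σp)² = 36930 − 33856 = 3074; nΣq² − (Σq)² = 7835 − 6561 = 1274
r = 1851 / √(3074 × 1274) = 1851 / 1978.9583 ≈ 0.935

0.935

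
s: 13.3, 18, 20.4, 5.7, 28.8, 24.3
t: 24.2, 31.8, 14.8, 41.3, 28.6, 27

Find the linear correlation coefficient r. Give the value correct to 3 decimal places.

n = 6, Σs = 110.5, Σt = 167.7, Σs² = 2369.47, Σt² = 5068.57, Σst = 2911.37
nΣst − ΣsΣt = 17468.22 − 18530.85 = -1062.63
nΣs² − (Σs)² = 14216.82 − 12210.25 = 2006.57; nΣt² − (Σt)² = 30411.42 − 28123.29 = 2288.13
r = -1062.63 / √(2006.57 × 2288.13) = -1062.63 / 2142.7303 ≈ -0.496

-0.496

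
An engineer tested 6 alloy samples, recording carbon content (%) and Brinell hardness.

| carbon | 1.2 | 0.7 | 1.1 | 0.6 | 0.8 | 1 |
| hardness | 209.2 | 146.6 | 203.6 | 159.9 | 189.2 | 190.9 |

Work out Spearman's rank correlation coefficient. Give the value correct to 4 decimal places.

0.9429

Rank carbon: 6, 2, 5, 1, 3, 4
Rank hardness: 6, 1, 5, 2, 3, 4
d = rank(carbon) − rank(hardness): 0, 1, 0, -1, 0, 0; Σd² = 2
ρ = 1 − 6Σd² / [n(n²−1)] = 1 − 6×2 / (6×35) = 1 − 12/210 ≈ 0.9429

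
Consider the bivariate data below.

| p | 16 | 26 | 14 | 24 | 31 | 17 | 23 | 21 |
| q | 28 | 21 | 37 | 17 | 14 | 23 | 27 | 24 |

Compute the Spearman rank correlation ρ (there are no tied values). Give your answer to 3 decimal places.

Rank p: 2, 7, 1, 6, 8, 3, 5, 4
Rank q: 7, 3, 8, 2, 1, 4, 6, 5
d = rank(p) − rank(q): -5, 4, -7, 4, 7, -1, -1, -1; Σd² = 158
ρ = 1 − 6Σd² / [n(n²−1)] = 1 − 6×158 / (8×63) = 1 − 948/504 ≈ -0.881

-0.881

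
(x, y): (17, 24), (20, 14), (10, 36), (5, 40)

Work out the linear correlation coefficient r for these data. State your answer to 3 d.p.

n = 4, Σx = 52, Σy = 114, Σx² = 814, Σy² = 3668, Σxy = 1248
nΣxy − ΣxΣy = 4992 − 5928 = -936
nΣx² − (Σx)² = 3256 − 2704 = 552; nΣy² − (Σy)² = 14672 − 12996 = 1676
r = -936 / √(552 × 1676) = -936 / 961.8482 ≈ -0.973

-0.973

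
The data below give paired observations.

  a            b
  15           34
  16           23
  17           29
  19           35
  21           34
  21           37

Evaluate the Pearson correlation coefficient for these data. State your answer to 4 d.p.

0.5924

n = 6, Σa = 109, Σb = 192, Σa² = 2013, Σb² = 6276, Σab = 3527
nΣab − ΣaΣb = 21162 − 20928 = 234
nΣa² − (Σa)² = 12078 − 11881 = 197; nΣb² − (Σb)² = 37656 − 36864 = 792
r = 234 / √(197 × 792) = 234 / 394.9987 ≈ 0.5924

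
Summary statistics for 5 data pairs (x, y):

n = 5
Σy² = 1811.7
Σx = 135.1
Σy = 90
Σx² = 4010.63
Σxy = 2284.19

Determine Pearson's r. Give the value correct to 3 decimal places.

r = (nΣxy − ΣxΣy) / √[(nΣx² − (Σx)²)(nΣy² − (Σy)²)]
Numerator: 5×2284.19 − 135.1×90 = -738.05
Denominator: √[(20053.15 − 18252.01)(9058.5 − 8100)] = √[1801.14 × 958.5] = 1313.9226
r = -738.05 / 1313.9226 ≈ -0.562

-0.562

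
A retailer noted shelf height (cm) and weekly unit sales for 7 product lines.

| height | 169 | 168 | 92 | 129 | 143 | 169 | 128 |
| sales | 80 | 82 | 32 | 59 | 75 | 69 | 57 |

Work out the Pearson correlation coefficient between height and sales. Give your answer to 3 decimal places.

n = 7, Σx = 998, Σy = 454, Σx² = 147284, Σy² = 31264, Σxy = 67533
nΣxy − ΣxΣy = 472731 − 453092 = 19639
nΣx² − (Σx)² = 1030988 − 996004 = 34984; nΣy² − (Σy)² = 218848 − 206116 = 12732
r = 19639 / √(34984 × 12732) = 19639 / 21104.8878 ≈ 0.931

0.931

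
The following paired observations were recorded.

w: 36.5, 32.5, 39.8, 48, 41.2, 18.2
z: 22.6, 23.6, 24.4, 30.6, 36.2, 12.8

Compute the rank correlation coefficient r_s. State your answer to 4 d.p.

0.8857

Rank w: 3, 2, 4, 6, 5, 1
Rank z: 2, 3, 4, 5, 6, 1
d = rank(w) − rank(z): 1, -1, 0, 1, -1, 0; Σd² = 4
ρ = 1 − 6Σd² / [n(n²−1)] = 1 − 6×4 / (6×35) = 1 − 24/210 ≈ 0.8857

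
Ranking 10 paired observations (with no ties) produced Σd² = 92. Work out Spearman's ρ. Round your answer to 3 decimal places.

ρ = 1 − 6Σd² / [n(n²−1)] = 1 − 6×92 / (10×99)
  = 1 − 552/990 = 1 − 0.5576 ≈ 0.442

0.442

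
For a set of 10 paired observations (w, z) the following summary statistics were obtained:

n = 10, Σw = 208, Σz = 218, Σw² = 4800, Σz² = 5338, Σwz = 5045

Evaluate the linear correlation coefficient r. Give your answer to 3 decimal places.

r = (nΣwz − ΣwΣz) / √[(nΣw² − (Σw)²)(nΣz² − (Σz)²)]
Numerator: 10×5045 − 208×218 = 5106
Denominator: √[(48000 − 43264)(53380 − 47524)] = √[4736 × 5856] = 5266.3095
r = 5106 / 5266.3095 ≈ 0.970

0.970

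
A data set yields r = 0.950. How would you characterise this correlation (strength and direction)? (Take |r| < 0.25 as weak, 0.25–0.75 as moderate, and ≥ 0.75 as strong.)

r = 0.950 > 0 so the relationship is positive.
|r| = 0.950, which falls in the strong range.

strong positive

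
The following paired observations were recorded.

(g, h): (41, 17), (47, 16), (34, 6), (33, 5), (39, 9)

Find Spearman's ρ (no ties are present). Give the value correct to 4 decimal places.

Rank g: 4, 5, 2, 1, 3
Rank h: 5, 4, 2, 1, 3
d = rank(g) − rank(h): -1, 1, 0, 0, 0; Σd² = 2
ρ = 1 − 6Σd² / [n(n²−1)] = 1 − 6×2 / (5×24) = 1 − 12/120 ≈ 0.9000

0.9000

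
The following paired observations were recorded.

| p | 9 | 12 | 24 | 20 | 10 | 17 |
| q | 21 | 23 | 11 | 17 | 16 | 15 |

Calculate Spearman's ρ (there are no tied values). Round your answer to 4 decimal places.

-0.6000

Rank p: 1, 3, 6, 5, 2, 4
Rank q: 5, 6, 1, 4, 3, 2
d = rank(p) − rank(q): -4, -3, 5, 1, -1, 2; Σd² = 56
ρ = 1 − 6Σd² / [n(n²−1)] = 1 − 6×56 / (6×35) = 1 − 336/210 ≈ -0.6000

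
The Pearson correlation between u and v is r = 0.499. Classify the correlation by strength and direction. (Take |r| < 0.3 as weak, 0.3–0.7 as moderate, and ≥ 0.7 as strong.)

r = 0.499 > 0 so the relationship is positive.
|r| = 0.499, which falls in the moderate range.

moderate positive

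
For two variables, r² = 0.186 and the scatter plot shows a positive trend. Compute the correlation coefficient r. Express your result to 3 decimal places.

0.431

|r| = √0.186 = 0.431
The association is positive, so r = 0.431.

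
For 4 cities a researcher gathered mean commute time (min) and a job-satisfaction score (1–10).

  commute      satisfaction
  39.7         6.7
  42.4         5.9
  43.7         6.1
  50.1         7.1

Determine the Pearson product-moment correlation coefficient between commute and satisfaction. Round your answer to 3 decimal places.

n = 4, Σx = 175.9, Σy = 25.8, Σx² = 7793.55, Σy² = 167.32, Σxy = 1138.43
nΣxy − ΣxΣy = 4553.72 − 4538.22 = 15.5
nΣx² − (Σx)² = 31174.2 − 30940.81 = 233.39; nΣy² − (Σy)² = 669.28 − 665.64 = 3.64
r = 15.5 / √(233.39 × 3.64) = 15.5 / 29.1469 ≈ 0.532

0.532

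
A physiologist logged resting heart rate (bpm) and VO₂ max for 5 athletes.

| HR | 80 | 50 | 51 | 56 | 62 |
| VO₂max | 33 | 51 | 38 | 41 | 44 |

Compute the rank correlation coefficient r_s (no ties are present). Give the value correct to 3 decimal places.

-0.600

Rank HR: 5, 1, 2, 3, 4
Rank VO₂max: 1, 5, 2, 3, 4
d = rank(HR) − rank(VO₂max): 4, -4, 0, 0, 0; Σd² = 32
ρ = 1 − 6Σd² / [n(n²−1)] = 1 − 6×32 / (5×24) = 1 − 192/120 ≈ -0.600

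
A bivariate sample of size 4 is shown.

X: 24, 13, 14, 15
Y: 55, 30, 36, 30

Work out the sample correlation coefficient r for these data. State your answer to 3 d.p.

0.958

n = 4, ΣX = 66, ΣY = 151, ΣX² = 1166, ΣY² = 6121, ΣXY = 2664
nΣXY − ΣXΣY = 10656 − 9966 = 690
nΣX² − (ΣX)² = 4664 − 4356 = 308; nΣY² − (ΣY)² = 24484 − 22801 = 1683
r = 690 / √(308 × 1683) = 690 / 719.9750 ≈ 0.958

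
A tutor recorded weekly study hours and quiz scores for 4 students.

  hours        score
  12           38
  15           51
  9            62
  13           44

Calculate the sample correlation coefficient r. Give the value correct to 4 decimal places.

-0.4883

n = 4, Σx = 49, Σy = 195, Σx² = 619, Σy² = 9825, Σxy = 2351
nΣxy − ΣxΣy = 9404 − 9555 = -151
nΣx² − (Σx)² = 2476 − 2401 = 75; nΣy² − (Σy)² = 39300 − 38025 = 1275
r = -151 / √(75 × 1275) = -151 / 309.2329 ≈ -0.4883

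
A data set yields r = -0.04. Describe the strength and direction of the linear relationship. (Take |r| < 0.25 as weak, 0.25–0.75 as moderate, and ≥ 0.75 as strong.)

weak negative

r = -0.04 < 0 so the relationship is negative.
|r| = 0.04, which falls in the weak range.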